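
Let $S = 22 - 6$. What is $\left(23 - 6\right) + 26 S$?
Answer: $433$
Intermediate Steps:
$S = 16$ ($S = 22 - 6 = 16$)
$\left(23 - 6\right) + 26 S = \left(23 - 6\right) + 26 \cdot 16 = \left(23 - 6\right) + 416 = 17 + 416 = 433$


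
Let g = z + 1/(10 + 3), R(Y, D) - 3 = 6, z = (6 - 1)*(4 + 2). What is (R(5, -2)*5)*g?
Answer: 17595/13 ≈ 1353.5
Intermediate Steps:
z = 30 (z = 5*6 = 30)
R(Y, D) = 9 (R(Y, D) = 3 + 6 = 9)
g = 391/13 (g = 30 + 1/(10 + 3) = 30 + 1/13 = 391/13 ≈ 30.077)
(R(5, -2)*5)*g = (9*5)*(391/13) = 45*(391/13) = 17595/13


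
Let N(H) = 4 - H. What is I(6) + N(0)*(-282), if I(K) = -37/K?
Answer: -6805/6 ≈ -1134.2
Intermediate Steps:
I(6) + N(0)*(-282) = -37/6 + (4 - 1*0)*(-282) = -37*⅙ + (4 + 0)*(-282) = -37/6 + 4*(-282) = -37/6 - 1128 = -6805/6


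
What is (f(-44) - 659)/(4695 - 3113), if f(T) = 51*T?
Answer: -2903/1582 ≈ -1.8350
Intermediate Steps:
(f(-44) - 659)/(4695 - 3113) = (51*(-44) - 659)/(4695 - 3113) = (-2244 - 659)/1582 = -2903*1/1582 = -2903/1582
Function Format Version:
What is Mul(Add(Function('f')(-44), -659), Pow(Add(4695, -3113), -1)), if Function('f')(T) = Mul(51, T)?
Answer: Rational(-2903, 1582) ≈ -1.8350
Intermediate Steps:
Mul(Add(Function('f')(-44), -659), Pow(Add(4695, -3113), -1)) = Mul(Add(Mul(51, -44), -659), Pow(Add(4695, -3113), -1)) = Mul(Add(-2244, -659), Pow(1582, -1)) = Mul(-2903, Rational(1, 1582)) = Rational(-2903, 1582)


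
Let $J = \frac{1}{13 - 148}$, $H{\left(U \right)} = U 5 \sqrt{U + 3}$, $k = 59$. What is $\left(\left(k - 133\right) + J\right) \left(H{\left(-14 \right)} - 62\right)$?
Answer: $\frac{619442}{135} + \frac{139874 i \sqrt{11}}{27} \approx 4588.5 + 17182.0 i$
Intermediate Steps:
$H{\left(U \right)} = 5 U \sqrt{3 + U}$
$J = - \frac{1}{135}$ ($J = \frac{1}{-135} = - \frac{1}{135} \approx -0.0074074$)
$\left(\left(k - 133\right) + J\right) \left(H{\left(-14 \right)} - 62\right) = \left(\left(59 - 133\right) - \frac{1}{135}\right) \left(5 \left(-14\right) \sqrt{3 - 14} - 62\right) = \left(-74 - \frac{1}{135}\right) \left(5 \left(-14\right) \sqrt{-11} - 62\right) = - \frac{9991 \left(5 \left(-14\right) i \sqrt{11} - 62\right)}{135} = - \frac{9991 \left(- 70 i \sqrt{11} - 62\right)}{135} = - \frac{9991 \left(-62 - 70 i \sqrt{11}\right)}{135} = \frac{619442}{135} + \frac{139874 i \sqrt{11}}{27}$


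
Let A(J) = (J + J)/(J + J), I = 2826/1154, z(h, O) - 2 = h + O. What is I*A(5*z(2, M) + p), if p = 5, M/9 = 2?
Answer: 1413/577 ≈ 2.4489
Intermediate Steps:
M = 18 (M = 9*2 = 18)
z(h, O) = 2 + O + h (z(h, O) = 2 + (h + O) = 2 + (O + h) = 2 + O + h)
I = 1413/577 (I = 2826*(1/1154) = 1413/577 ≈ 2.4489)
A(J) = 1 (A(J) = (2*J)/((2*J)) = (2*J)*(1/(2*J)) = 1)
I*A(5*z(2, M) + p) = (1413/577)*1 = 1413/577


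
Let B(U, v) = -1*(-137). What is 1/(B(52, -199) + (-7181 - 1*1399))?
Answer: -1/8443 ≈ -0.00011844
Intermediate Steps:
B(U, v) = 137
1/(B(52, -199) + (-7181 - 1*1399)) = 1/(137 + (-7181 - 1*1399)) = 1/(137 + (-7181 - 1399)) = 1/(137 - 8580) = 1/(-8443) = -1/8443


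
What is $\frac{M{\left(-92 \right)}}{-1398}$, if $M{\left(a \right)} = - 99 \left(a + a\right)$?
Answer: $- \frac{3036}{233} \approx -13.03$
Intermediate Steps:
$M{\left(a \right)} = - 198 a$ ($M{\left(a \right)} = - 99 \cdot 2 a = - 198 a$)
$\frac{M{\left(-92 \right)}}{-1398} = \frac{\left(-198\right) \left(-92\right)}{-1398} = 18216 \left(- \frac{1}{1398}\right) = - \frac{3036}{233}$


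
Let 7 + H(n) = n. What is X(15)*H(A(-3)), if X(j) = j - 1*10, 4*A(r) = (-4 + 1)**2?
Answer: -95/4 ≈ -23.750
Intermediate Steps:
A(r) = 9/4 (A(r) = (-4 + 1)**2/4 = (1/4)*(-3)**2 = (1/4)*9 = 9/4)
X(j) = -10 + j (X(j) = j - 10 = -10 + j)
H(n) = -7 + n
X(15)*H(A(-3)) = (-10 + 15)*(-7 + 9/4) = 5*(-19/4) = -95/4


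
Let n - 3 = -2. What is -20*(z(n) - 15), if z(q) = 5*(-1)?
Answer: 400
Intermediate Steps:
n = 1 (n = 3 - 2 = 1)
z(q) = -5
-20*(z(n) - 15) = -20*(-5 - 15) = -20*(-20) = 400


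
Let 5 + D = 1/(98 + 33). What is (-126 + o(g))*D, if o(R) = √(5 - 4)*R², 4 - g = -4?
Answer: 40548/131 ≈ 309.53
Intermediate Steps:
g = 8 (g = 4 - 1*(-4) = 4 + 4 = 8)
o(R) = R² (o(R) = √1*R² = 1*R² = R²)
D = -654/131 (D = -5 + 1/(98 + 33) = -5 + 1/131 = -654/131 ≈ -4.9924)
(-126 + o(g))*D = (-126 + 8²)*(-654/131) = (-126 + 64)*(-654/131) = -62*(-654/131) = 40548/131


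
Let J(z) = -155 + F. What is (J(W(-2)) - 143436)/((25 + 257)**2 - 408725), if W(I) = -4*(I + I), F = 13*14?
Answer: 143409/329201 ≈ 0.43563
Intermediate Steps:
F = 182
W(I) = -8*I
J(z) = 27 (J(z) = -155 + 182 = 27)
(J(W(-2)) - 143436)/((25 + 257)**2 - 408725) = (27 - 143436)/((25 + 257)**2 - 408725) = -143409/(282**2 - 408725) = -143409/(79524 - 408725) = -143409/(-329201) = -143409*(-1/329201) = 143409/329201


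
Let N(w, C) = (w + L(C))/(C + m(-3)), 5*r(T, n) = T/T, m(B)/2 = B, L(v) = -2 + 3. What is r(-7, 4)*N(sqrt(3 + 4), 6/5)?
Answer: -1/24 - sqrt(7)/24 ≈ -0.15191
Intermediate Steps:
L(v) = 1
m(B) = 2*B
r(T, n) = 1/5 (r(T, n) = (T/T)/5 = (1/5)*1 = 1/5)
N(w, C) = (1 + w)/(-6 + C) (N(w, C) = (w + 1)/(C + 2*(-3)) = (1 + w)/(C - 6) = (1 + w)/(-6 + C))
r(-7, 4)*N(sqrt(3 + 4), 6/5) = ((1 + sqrt(3 + 4))/(-6 + 6/5))/5 = ((1 + sqrt(7))/(-6 + 6*(1/5)))/5 = ((1 + sqrt(7))/(-6 + 6/5))/5 = ((1 + sqrt(7))/(-24/5))/5 = (-5*(1 + sqrt(7))/24)/5 = (-5/24 - 5*sqrt(7)/24)/5 = -1/24 - sqrt(7)/24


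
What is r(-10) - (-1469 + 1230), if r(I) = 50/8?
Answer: 981/4 ≈ 245.25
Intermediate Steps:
r(I) = 25/4 (r(I) = 50*(⅛) = 25/4)
r(-10) - (-1469 + 1230) = 25/4 - (-1469 + 1230) = 25/4 - 1*(-239) = 25/4 + 239 = 981/4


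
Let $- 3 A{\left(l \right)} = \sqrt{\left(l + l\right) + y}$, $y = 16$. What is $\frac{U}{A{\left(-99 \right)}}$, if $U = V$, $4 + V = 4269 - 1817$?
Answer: $\frac{3672 i \sqrt{182}}{91} \approx 544.37 i$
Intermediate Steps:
$A{\left(l \right)} = - \frac{\sqrt{16 + 2 l}}{3}$ ($A{\left(l \right)} = - \frac{\sqrt{\left(l + l\right) + 16}}{3} = - \frac{\sqrt{2 l + 16}}{3} = - \frac{\sqrt{16 + 2 l}}{3}$)
$V = 2448$ ($V = -4 + \left(4269 - 1817\right) = -4 + 2452 = 2448$)
$U = 2448$
$\frac{U}{A{\left(-99 \right)}} = \frac{2448}{\left(- \frac{1}{3}\right) \sqrt{16 + 2 \left(-99\right)}} = \frac{2448}{\left(- \frac{1}{3}\right) \sqrt{16 - 198}} = \frac{2448}{\left(- \frac{1}{3}\right) \sqrt{-182}} = \frac{2448}{\left(- \frac{1}{3}\right) i \sqrt{182}} = 2448 \frac{3 i \sqrt{182}}{182} = \frac{3672 i \sqrt{182}}{91}$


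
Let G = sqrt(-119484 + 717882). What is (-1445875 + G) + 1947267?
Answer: 501392 + sqrt(598398) ≈ 5.0217e+5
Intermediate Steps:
G = sqrt(598398) ≈ 773.56
(-1445875 + G) + 1947267 = (-1445875 + sqrt(598398)) + 1947267 = 501392 + sqrt(598398)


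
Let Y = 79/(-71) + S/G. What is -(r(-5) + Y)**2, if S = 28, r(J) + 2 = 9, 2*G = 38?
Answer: -98604900/1819801 ≈ -54.184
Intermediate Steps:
G = 19 (G = (1/2)*38 = 19)
r(J) = 7 (r(J) = -2 + 9 = 7)
Y = 487/1349 (Y = 79/(-71) + 28/19 = 79*(-1/71) + 28*(1/19) = -79/71 + 28/19 = 487/1349 ≈ 0.36101)
-(r(-5) + Y)**2 = -(7 + 487/1349)**2 = -(9930/1349)**2 = -1*98604900/1819801 = -98604900/1819801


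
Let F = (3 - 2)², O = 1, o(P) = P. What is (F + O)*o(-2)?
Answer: -4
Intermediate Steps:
F = 1 (F = 1² = 1)
(F + O)*o(-2) = (1 + 1)*(-2) = 2*(-2) = -4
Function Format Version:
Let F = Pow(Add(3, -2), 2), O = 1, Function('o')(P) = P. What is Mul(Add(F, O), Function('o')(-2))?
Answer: -4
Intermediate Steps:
F = 1 (F = Pow(1, 2) = 1)
Mul(Add(F, O), Function('o')(-2)) = Mul(Add(1, 1), -2) = Mul(2, -2) = -4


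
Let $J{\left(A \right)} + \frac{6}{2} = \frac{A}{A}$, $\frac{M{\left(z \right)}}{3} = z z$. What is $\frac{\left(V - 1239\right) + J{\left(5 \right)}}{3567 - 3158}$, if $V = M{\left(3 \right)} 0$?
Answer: $- \frac{1241}{409} \approx -3.0342$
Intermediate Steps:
$M{\left(z \right)} = 3 z^{2}$ ($M{\left(z \right)} = 3 z z = 3 z^{2}$)
$J{\left(A \right)} = -2$ ($J{\left(A \right)} = -3 + \frac{A}{A} = -3 + 1 = -2$)
$V = 0$ ($V = 3 \cdot 3^{2} \cdot 0 = 3 \cdot 9 \cdot 0 = 27 \cdot 0 = 0$)
$\frac{\left(V - 1239\right) + J{\left(5 \right)}}{3567 - 3158} = \frac{\left(0 - 1239\right) - 2}{3567 - 3158} = \frac{\left(0 - 1239\right) - 2}{409} = \left(-1239 - 2\right) \frac{1}{409} = \left(-1241\right) \frac{1}{409} = - \frac{1241}{409}$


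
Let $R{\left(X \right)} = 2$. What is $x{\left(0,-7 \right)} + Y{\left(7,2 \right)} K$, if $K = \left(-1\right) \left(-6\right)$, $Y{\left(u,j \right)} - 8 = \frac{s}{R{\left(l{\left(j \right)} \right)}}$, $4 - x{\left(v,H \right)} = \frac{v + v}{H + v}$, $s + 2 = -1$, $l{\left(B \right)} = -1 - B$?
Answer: $43$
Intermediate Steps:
$s = -3$ ($s = -2 - 1 = -3$)
$x{\left(v,H \right)} = 4 - \frac{2 v}{H + v}$ ($x{\left(v,H \right)} = 4 - \frac{v + v}{H + v} = 4 - \frac{2 v}{H + v}$)
$Y{\left(u,j \right)} = \frac{13}{2}$ ($Y{\left(u,j \right)} = 8 - \frac{3}{2} = \frac{13}{2}$)
$K = 6$
$x{\left(0,-7 \right)} + Y{\left(7,2 \right)} K = \frac{2 \left(0 + 2 \left(-7\right)\right)}{-7 + 0} + \frac{13}{2} \cdot 6 = \frac{2 \left(0 - 14\right)}{-7} + 39 = 2 \left(- \frac{1}{7}\right) \left(-14\right) + 39 = 4 + 39 = 43$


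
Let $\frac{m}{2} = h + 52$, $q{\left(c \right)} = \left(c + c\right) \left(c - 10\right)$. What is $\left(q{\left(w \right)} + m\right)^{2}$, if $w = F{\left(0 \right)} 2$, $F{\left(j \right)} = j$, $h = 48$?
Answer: $40000$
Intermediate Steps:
$w = 0$ ($w = 0 \cdot 2 = 0$)
$q{\left(c \right)} = 2 c \left(-10 + c\right)$
$m = 200$ ($m = 2 \left(48 + 52\right) = 2 \cdot 100 = 200$)
$\left(q{\left(w \right)} + m\right)^{2} = \left(2 \cdot 0 \left(-10 + 0\right) + 200\right)^{2} = \left(2 \cdot 0 \left(-10\right) + 200\right)^{2} = \left(0 + 200\right)^{2} = 200^{2} = 40000$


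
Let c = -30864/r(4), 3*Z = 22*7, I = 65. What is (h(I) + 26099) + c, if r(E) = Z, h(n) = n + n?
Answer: 1973337/77 ≈ 25628.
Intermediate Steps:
h(n) = 2*n
Z = 154/3 (Z = (22*7)/3 = (⅓)*154 = 154/3 ≈ 51.333)
r(E) = 154/3
c = -46296/77 (c = -30864/154/3 = -30864*3/154 = -46296/77 ≈ -601.25)
(h(I) + 26099) + c = (2*65 + 26099) - 46296/77 = (130 + 26099) - 46296/77 = 26229 - 46296/77 = 1973337/77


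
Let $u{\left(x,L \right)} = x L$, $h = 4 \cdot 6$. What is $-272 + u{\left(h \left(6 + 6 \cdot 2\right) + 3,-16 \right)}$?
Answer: $-7232$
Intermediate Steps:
$h = 24$
$u{\left(x,L \right)} = L x$
$-272 + u{\left(h \left(6 + 6 \cdot 2\right) + 3,-16 \right)} = -272 - 16 \left(24 \left(6 + 6 \cdot 2\right) + 3\right) = -272 - 16 \left(24 \left(6 + 12\right) + 3\right) = -272 - 16 \left(24 \cdot 18 + 3\right) = -272 - 16 \left(432 + 3\right) = -272 - 6960 = -7232$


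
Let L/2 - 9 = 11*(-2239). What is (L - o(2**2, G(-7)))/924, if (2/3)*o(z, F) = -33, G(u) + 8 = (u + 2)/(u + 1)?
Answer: -98381/1848 ≈ -53.236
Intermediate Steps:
G(u) = -8 + (2 + u)/(1 + u) (G(u) = -8 + (u + 2)/(u + 1) = -8 + (2 + u)/(1 + u))
L = -49240 (L = 18 + 2*(11*(-2239)) = 18 + 2*(-24629) = 18 - 49258 = -49240)
o(z, F) = -99/2 (o(z, F) = (3/2)*(-33) = -99/2)
(L - o(2**2, G(-7)))/924 = (-49240 - 1*(-99/2))/924 = (-49240 + 99/2)*(1/924) = -98381/2*1/924 = -98381/1848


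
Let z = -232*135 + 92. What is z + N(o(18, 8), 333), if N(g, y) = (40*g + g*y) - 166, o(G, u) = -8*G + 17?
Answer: -78765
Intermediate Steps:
o(G, u) = 17 - 8*G
N(g, y) = -166 + 40*g + g*y
z = -31228 (z = -31320 + 92 = -31228)
z + N(o(18, 8), 333) = -31228 + (-166 + 40*(17 - 8*18) + (17 - 8*18)*333) = -31228 + (-166 + 40*(17 - 144) + (17 - 144)*333) = -31228 + (-166 + 40*(-127) - 127*333) = -31228 + (-166 - 5080 - 42291) = -31228 - 47537 = -78765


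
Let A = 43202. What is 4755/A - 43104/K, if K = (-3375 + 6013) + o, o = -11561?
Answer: 1904607873/385491446 ≈ 4.9407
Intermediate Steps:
K = -8923 (K = (-3375 + 6013) - 11561 = 2638 - 11561 = -8923)
4755/A - 43104/K = 4755/43202 - 43104/(-8923) = 4755*(1/43202) - 43104*(-1/8923) = 4755/43202 + 43104/8923 = 1904607873/385491446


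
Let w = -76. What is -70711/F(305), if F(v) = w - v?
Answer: 70711/381 ≈ 185.59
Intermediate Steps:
F(v) = -76 - v
-70711/F(305) = -70711/(-76 - 1*305) = -70711/(-76 - 305) = -70711/(-381) = -70711*(-1/381) = 70711/381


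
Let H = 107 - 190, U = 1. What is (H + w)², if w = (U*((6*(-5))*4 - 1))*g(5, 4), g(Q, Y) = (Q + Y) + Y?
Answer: 2742336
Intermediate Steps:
g(Q, Y) = Q + 2*Y
H = -83
w = -1573 (w = (1*((6*(-5))*4 - 1))*(5 + 2*4) = (1*(-30*4 - 1))*(5 + 8) = (1*(-120 - 1))*13 = (1*(-121))*13 = -121*13 = -1573)
(H + w)² = (-83 - 1573)² = (-1656)² = 2742336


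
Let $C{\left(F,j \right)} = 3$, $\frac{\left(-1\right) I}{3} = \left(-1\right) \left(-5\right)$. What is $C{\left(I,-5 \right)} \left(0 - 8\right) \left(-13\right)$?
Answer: $312$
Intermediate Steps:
$I = -15$ ($I = - 3 \left(\left(-1\right) \left(-5\right)\right) = \left(-3\right) 5 = -15$)
$C{\left(I,-5 \right)} \left(0 - 8\right) \left(-13\right) = 3 \left(0 - 8\right) \left(-13\right) = 3 \left(-8\right) \left(-13\right) = \left(-24\right) \left(-13\right) = 312$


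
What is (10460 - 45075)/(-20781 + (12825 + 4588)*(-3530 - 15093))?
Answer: 6923/64860616 ≈ 0.00010674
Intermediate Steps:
(10460 - 45075)/(-20781 + (12825 + 4588)*(-3530 - 15093)) = -34615/(-20781 + 17413*(-18623)) = -34615/(-20781 - 324282299) = -34615/(-324303080) = -34615*(-1/324303080) = 6923/64860616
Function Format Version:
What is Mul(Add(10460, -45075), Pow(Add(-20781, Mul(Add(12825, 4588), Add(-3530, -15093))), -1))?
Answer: Rational(6923, 64860616) ≈ 0.00010674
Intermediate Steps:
Mul(Add(10460, -45075), Pow(Add(-20781, Mul(Add(12825, 4588), Add(-3530, -15093))), -1)) = Mul(-34615, Pow(Add(-20781, Mul(17413, -18623)), -1)) = Mul(-34615, Pow(Add(-20781, -324282299), -1)) = Mul(-34615, Pow(-324303080, -1)) = Mul(-34615, Rational(-1, 324303080)) = Rational(6923, 64860616)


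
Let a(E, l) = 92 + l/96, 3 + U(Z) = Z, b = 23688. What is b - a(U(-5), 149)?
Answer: 2265067/96 ≈ 23594.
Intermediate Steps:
U(Z) = -3 + Z
a(E, l) = 92 + l/96 (a(E, l) = 92 + l*(1/96) = 92 + l/96)
b - a(U(-5), 149) = 23688 - (92 + (1/96)*149) = 23688 - (92 + 149/96) = 23688 - 1*8981/96 = 23688 - 8981/96 = 2265067/96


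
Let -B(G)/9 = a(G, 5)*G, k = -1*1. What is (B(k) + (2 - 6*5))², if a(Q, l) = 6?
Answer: 676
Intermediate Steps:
k = -1
B(G) = -54*G
(B(k) + (2 - 6*5))² = (-54*(-1) + (2 - 6*5))² = (54 + (2 - 30))² = (54 - 28)² = 26² = 676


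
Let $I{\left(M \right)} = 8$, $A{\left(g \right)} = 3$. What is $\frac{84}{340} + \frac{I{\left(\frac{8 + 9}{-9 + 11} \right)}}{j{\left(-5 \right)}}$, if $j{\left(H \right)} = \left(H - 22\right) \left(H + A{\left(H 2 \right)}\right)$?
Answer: $\frac{907}{2295} \approx 0.39521$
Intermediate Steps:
$j{\left(H \right)} = \left(-22 + H\right) \left(3 + H\right)$ ($j{\left(H \right)} = \left(H - 22\right) \left(H + 3\right) = \left(-22 + H\right) \left(3 + H\right)$)
$\frac{84}{340} + \frac{I{\left(\frac{8 + 9}{-9 + 11} \right)}}{j{\left(-5 \right)}} = \frac{84}{340} + \frac{8}{-66 + \left(-5\right)^{2} - -95} = 84 \cdot \frac{1}{340} + \frac{8}{-66 + 25 + 95} = \frac{21}{85} + \frac{8}{54} = \frac{21}{85} + 8 \cdot \frac{1}{54} = \frac{21}{85} + \frac{4}{27} = \frac{907}{2295}$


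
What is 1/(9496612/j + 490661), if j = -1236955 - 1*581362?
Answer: 1818317/892167740925 ≈ 2.0381e-6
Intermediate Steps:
j = -1818317 (j = -1236955 - 581362 = -1818317)
1/(9496612/j + 490661) = 1/(9496612/(-1818317) + 490661) = 1/(9496612*(-1/1818317) + 490661) = 1/(-9496612/1818317 + 490661) = 1/(892167740925/1818317) = 1818317/892167740925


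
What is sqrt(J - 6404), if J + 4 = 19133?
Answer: 5*sqrt(509) ≈ 112.81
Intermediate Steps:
J = 19129 (J = -4 + 19133 = 19129)
sqrt(J - 6404) = sqrt(19129 - 6404) = sqrt(12725) = 5*sqrt(509)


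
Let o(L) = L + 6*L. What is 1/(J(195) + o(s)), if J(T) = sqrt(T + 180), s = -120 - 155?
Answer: -77/148210 - sqrt(15)/741050 ≈ -0.00052476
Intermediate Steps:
s = -275
J(T) = sqrt(180 + T)
o(L) = 7*L
1/(J(195) + o(s)) = 1/(sqrt(180 + 195) + 7*(-275)) = 1/(sqrt(375) - 1925) = 1/(5*sqrt(15) - 1925) = 1/(-1925 + 5*sqrt(15))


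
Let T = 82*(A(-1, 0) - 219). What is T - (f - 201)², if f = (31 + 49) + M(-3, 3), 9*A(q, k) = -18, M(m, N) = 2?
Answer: -32283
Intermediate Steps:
A(q, k) = -2 (A(q, k) = (⅑)*(-18) = -2)
f = 82 (f = (31 + 49) + 2 = 80 + 2 = 82)
T = -18122 (T = 82*(-2 - 219) = 82*(-221) = -18122)
T - (f - 201)² = -18122 - (82 - 201)² = -18122 - 1*(-119)² = -18122 - 1*14161 = -18122 - 14161 = -32283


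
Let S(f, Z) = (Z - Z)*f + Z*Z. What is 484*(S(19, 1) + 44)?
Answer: 21780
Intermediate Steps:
S(f, Z) = Z² (S(f, Z) = 0*f + Z² = 0 + Z² = Z²)
484*(S(19, 1) + 44) = 484*(1² + 44) = 484*(1 + 44) = 484*45 = 21780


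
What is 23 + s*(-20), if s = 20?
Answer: -377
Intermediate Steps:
23 + s*(-20) = 23 + 20*(-20) = 23 - 400 = -377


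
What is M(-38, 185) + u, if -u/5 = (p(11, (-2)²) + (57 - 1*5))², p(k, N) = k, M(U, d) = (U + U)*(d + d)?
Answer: -47965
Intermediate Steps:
M(U, d) = 4*U*d (M(U, d) = (2*U)*(2*d) = 4*U*d)
u = -19845 (u = -5*(11 + (57 - 1*5))² = -5*(11 + (57 - 5))² = -5*(11 + 52)² = -5*63² = -5*3969 = -19845)
M(-38, 185) + u = 4*(-38)*185 - 19845 = -28120 - 19845 = -47965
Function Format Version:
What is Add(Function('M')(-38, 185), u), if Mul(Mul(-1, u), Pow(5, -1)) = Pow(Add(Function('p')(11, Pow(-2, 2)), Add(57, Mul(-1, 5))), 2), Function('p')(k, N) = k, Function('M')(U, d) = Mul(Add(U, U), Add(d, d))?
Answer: -47965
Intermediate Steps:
Function('M')(U, d) = Mul(4, U, d) (Function('M')(U, d) = Mul(Mul(2, U), Mul(2, d)) = Mul(4, U, d))
u = -19845 (u = Mul(-5, Pow(Add(11, Add(57, Mul(-1, 5))), 2)) = Mul(-5, Pow(Add(11, Add(57, -5)), 2)) = Mul(-5, Pow(Add(11, 52), 2)) = Mul(-5, Pow(63, 2)) = Mul(-5, 3969) = -19845)
Add(Function('M')(-38, 185), u) = Add(Mul(4, -38, 185), -19845) = Add(-28120, -19845) = -47965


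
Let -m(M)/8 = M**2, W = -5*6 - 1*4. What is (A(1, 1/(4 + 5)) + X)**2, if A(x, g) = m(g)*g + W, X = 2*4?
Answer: 359557444/531441 ≈ 676.57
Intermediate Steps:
W = -34 (W = -30 - 4 = -34)
m(M) = -8*M**2
X = 8
A(x, g) = -34 - 8*g**3 (A(x, g) = (-8*g**2)*g - 34 = -8*g**3 - 34 = -34 - 8*g**3)
(A(1, 1/(4 + 5)) + X)**2 = ((-34 - 8/(4 + 5)**3) + 8)**2 = ((-34 - 8*(1/9)**3) + 8)**2 = ((-34 - 8*1/729) + 8)**2 = ((-34 - 8/729) + 8)**2 = (-24794/729 + 8)**2 = (-18962/729)**2 = 359557444/531441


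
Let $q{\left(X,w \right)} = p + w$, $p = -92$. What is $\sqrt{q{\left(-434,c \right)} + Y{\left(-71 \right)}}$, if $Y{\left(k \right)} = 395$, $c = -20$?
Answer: $\sqrt{283} \approx 16.823$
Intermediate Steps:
$q{\left(X,w \right)} = -92 + w$
$\sqrt{q{\left(-434,c \right)} + Y{\left(-71 \right)}} = \sqrt{\left(-92 - 20\right) + 395} = \sqrt{-112 + 395} = \sqrt{283}$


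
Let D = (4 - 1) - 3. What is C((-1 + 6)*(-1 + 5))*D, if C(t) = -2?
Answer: 0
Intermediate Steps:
D = 0 (D = 3 - 3 = 0)
C((-1 + 6)*(-1 + 5))*D = -2*0 = 0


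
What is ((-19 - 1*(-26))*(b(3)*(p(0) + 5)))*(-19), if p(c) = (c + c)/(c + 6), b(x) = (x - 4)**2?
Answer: -665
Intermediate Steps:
b(x) = (-4 + x)**2
p(c) = 2*c/(6 + c) (p(c) = (2*c)/(6 + c) = 2*c/(6 + c))
((-19 - 1*(-26))*(b(3)*(p(0) + 5)))*(-19) = ((-19 - 1*(-26))*((-4 + 3)**2*(2*0/(6 + 0) + 5)))*(-19) = ((-19 + 26)*((-1)**2*(2*0/6 + 5)))*(-19) = (7*(1*(2*0*(1/6) + 5)))*(-19) = (7*(1*(0 + 5)))*(-19) = (7*(1*5))*(-19) = (7*5)*(-19) = 35*(-19) = -665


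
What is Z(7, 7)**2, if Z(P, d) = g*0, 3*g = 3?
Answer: 0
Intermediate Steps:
g = 1 (g = (1/3)*3 = 1)
Z(P, d) = 0 (Z(P, d) = 1*0 = 0)
Z(7, 7)**2 = 0**2 = 0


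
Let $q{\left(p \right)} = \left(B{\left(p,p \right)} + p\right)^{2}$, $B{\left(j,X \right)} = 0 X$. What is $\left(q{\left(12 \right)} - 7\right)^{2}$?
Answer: $18769$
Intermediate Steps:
$B{\left(j,X \right)} = 0$
$q{\left(p \right)} = p^{2}$ ($q{\left(p \right)} = \left(0 + p\right)^{2} = p^{2}$)
$\left(q{\left(12 \right)} - 7\right)^{2} = \left(12^{2} - 7\right)^{2} = \left(144 - 7\right)^{2} = 137^{2} = 18769$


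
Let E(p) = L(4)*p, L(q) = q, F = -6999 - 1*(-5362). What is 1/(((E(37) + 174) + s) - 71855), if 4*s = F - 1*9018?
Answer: -4/296787 ≈ -1.3478e-5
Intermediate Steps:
F = -1637 (F = -6999 + 5362 = -1637)
E(p) = 4*p
s = -10655/4 (s = (-1637 - 1*9018)/4 = (-1637 - 9018)/4 = (1/4)*(-10655) = -10655/4 ≈ -2663.8)
1/(((E(37) + 174) + s) - 71855) = 1/(((4*37 + 174) - 10655/4) - 71855) = 1/(((148 + 174) - 10655/4) - 71855) = 1/((322 - 10655/4) - 71855) = 1/(-9367/4 - 71855) = 1/(-296787/4) = -4/296787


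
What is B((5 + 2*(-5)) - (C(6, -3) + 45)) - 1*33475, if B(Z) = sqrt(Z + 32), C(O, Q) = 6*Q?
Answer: -33475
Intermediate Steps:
B(Z) = sqrt(32 + Z)
B((5 + 2*(-5)) - (C(6, -3) + 45)) - 1*33475 = sqrt(32 + ((5 + 2*(-5)) - (6*(-3) + 45))) - 1*33475 = sqrt(32 + ((5 - 10) - (-18 + 45))) - 33475 = sqrt(32 + (-5 - 1*27)) - 33475 = sqrt(32 + (-5 - 27)) - 33475 = sqrt(32 - 32) - 33475 = sqrt(0) - 33475 = 0 - 33475 = -33475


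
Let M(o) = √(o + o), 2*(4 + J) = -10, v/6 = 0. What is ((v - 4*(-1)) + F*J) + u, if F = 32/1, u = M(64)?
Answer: -284 + 8*√2 ≈ -272.69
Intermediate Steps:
v = 0 (v = 6*0 = 0)
J = -9 (J = -4 + (½)*(-10) = -4 - 5 = -9)
M(o) = √2*√o (M(o) = √(2*o) = √2*√o)
u = 8*√2 (u = √2*√64 = √2*8 = 8*√2 ≈ 11.314)
F = 32 (F = 32*1 = 32)
((v - 4*(-1)) + F*J) + u = ((0 - 4*(-1)) + 32*(-9)) + 8*√2 = ((0 + 4) - 288) + 8*√2 = (4 - 288) + 8*√2 = -284 + 8*√2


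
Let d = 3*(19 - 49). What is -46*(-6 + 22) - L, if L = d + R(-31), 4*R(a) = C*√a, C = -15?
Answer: -646 + 15*I*√31/4 ≈ -646.0 + 20.879*I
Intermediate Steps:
R(a) = -15*√a/4 (R(a) = (-15*√a)/4 = -15*√a/4)
d = -90 (d = 3*(-30) = -90)
L = -90 - 15*I*√31/4 ≈ -90.0 - 20.879*I
-46*(-6 + 22) - L = -46*(-6 + 22) - (-90 - 15*I*√31/4) = -46*16 + (90 + 15*I*√31/4) = -736 + (90 + 15*I*√31/4) = -646 + 15*I*√31/4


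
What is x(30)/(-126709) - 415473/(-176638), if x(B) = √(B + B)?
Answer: 11229/4774 - 2*√15/126709 ≈ 2.3521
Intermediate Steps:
x(B) = √2*√B (x(B) = √(2*B) = √2*√B)
x(30)/(-126709) - 415473/(-176638) = (√2*√30)/(-126709) - 415473/(-176638) = (2*√15)*(-1/126709) - 415473*(-1/176638) = -2*√15/126709 + 11229/4774 = 11229/4774 - 2*√15/126709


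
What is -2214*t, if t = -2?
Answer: 4428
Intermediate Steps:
-2214*t = -2214*(-2) = 4428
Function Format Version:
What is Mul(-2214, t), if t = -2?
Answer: 4428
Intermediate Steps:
Mul(-2214, t) = Mul(-2214, -2) = 4428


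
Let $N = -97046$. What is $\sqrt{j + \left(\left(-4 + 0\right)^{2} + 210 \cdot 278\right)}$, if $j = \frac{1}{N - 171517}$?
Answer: $\frac{19 \sqrt{11667243372801}}{268563} \approx 241.65$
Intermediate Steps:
$j = - \frac{1}{268563}$ ($j = \frac{1}{-97046 - 171517} = \frac{1}{-268563} = - \frac{1}{268563} \approx -3.7235 \cdot 10^{-6}$)
$\sqrt{j + \left(\left(-4 + 0\right)^{2} + 210 \cdot 278\right)} = \sqrt{- \frac{1}{268563} + \left(\left(-4 + 0\right)^{2} + 210 \cdot 278\right)} = \sqrt{- \frac{1}{268563} + \left(\left(-4\right)^{2} + 58380\right)} = \sqrt{- \frac{1}{268563} + \left(16 + 58380\right)} = \sqrt{- \frac{1}{268563} + 58396} = \sqrt{\frac{15683004947}{268563}} = \frac{19 \sqrt{11667243372801}}{268563}$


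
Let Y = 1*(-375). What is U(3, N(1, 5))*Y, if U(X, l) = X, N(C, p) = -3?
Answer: -1125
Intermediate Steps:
Y = -375
U(3, N(1, 5))*Y = 3*(-375) = -1125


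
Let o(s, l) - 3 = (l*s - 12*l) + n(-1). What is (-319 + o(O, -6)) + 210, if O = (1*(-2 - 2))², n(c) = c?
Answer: -131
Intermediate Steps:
O = 16 (O = (1*(-4))² = (-4)² = 16)
o(s, l) = 2 - 12*l + l*s (o(s, l) = 3 + ((l*s - 12*l) - 1) = 3 + ((-12*l + l*s) - 1) = 3 + (-1 - 12*l + l*s) = 2 - 12*l + l*s)
(-319 + o(O, -6)) + 210 = (-319 + (2 - 12*(-6) - 6*16)) + 210 = (-319 + (2 + 72 - 96)) + 210 = (-319 - 22) + 210 = -341 + 210 = -131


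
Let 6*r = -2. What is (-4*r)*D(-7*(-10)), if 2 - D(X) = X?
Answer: -272/3 ≈ -90.667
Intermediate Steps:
r = -⅓ (r = (⅙)*(-2) = -⅓ ≈ -0.33333)
D(X) = 2 - X
(-4*r)*D(-7*(-10)) = (-4*(-⅓))*(2 - (-7)*(-10)) = 4*(2 - 1*70)/3 = 4*(2 - 70)/3 = (4/3)*(-68) = -272/3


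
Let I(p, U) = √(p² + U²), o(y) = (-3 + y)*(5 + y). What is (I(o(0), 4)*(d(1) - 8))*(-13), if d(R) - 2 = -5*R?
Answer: 143*√241 ≈ 2220.0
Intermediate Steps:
d(R) = 2 - 5*R
I(p, U) = √(U² + p²)
(I(o(0), 4)*(d(1) - 8))*(-13) = (√(4² + (-15 + 0² + 2*0)²)*((2 - 5*1) - 8))*(-13) = (√(16 + (-15 + 0 + 0)²)*((2 - 5) - 8))*(-13) = (√(16 + (-15)²)*(-3 - 8))*(-13) = (√(16 + 225)*(-11))*(-13) = (√241*(-11))*(-13) = -11*√241*(-13) = 143*√241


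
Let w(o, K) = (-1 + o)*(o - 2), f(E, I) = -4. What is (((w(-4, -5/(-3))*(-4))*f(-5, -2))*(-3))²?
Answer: 2073600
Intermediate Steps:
w(o, K) = (-1 + o)*(-2 + o)
(((w(-4, -5/(-3))*(-4))*f(-5, -2))*(-3))² = ((((2 + (-4)² - 3*(-4))*(-4))*(-4))*(-3))² = ((((2 + 16 + 12)*(-4))*(-4))*(-3))² = (((30*(-4))*(-4))*(-3))² = (-120*(-4)*(-3))² = (480*(-3))² = (-1440)² = 2073600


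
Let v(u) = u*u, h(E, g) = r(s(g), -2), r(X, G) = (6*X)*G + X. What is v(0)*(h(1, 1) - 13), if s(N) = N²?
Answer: 0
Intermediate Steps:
r(X, G) = X + 6*G*X (r(X, G) = 6*G*X + X = X + 6*G*X)
h(E, g) = -11*g² (h(E, g) = g²*(1 + 6*(-2)) = g²*(1 - 12) = g²*(-11) = -11*g²)
v(u) = u²
v(0)*(h(1, 1) - 13) = 0²*(-11*1² - 13) = 0*(-11*1 - 13) = 0*(-11 - 13) = 0*(-24) = 0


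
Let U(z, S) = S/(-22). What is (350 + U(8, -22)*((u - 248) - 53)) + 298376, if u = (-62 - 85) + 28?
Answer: 298306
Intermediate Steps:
u = -119 (u = -147 + 28 = -119)
U(z, S) = -S/22 (U(z, S) = S*(-1/22) = -S/22)
(350 + U(8, -22)*((u - 248) - 53)) + 298376 = (350 + (-1/22*(-22))*((-119 - 248) - 53)) + 298376 = (350 + 1*(-367 - 53)) + 298376 = (350 + 1*(-420)) + 298376 = (350 - 420) + 298376 = -70 + 298376 = 298306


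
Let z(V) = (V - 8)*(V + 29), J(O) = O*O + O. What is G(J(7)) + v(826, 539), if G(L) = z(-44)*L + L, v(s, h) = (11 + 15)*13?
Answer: 44074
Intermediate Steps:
v(s, h) = 338 (v(s, h) = 26*13 = 338)
J(O) = O + O**2 (J(O) = O**2 + O = O + O**2)
z(V) = (-8 + V)*(29 + V)
G(L) = 781*L (G(L) = (-232 + (-44)**2 + 21*(-44))*L + L = (-232 + 1936 - 924)*L + L = 780*L + L = 781*L)
G(J(7)) + v(826, 539) = 781*(7*(1 + 7)) + 338 = 781*(7*8) + 338 = 781*56 + 338 = 43736 + 338 = 44074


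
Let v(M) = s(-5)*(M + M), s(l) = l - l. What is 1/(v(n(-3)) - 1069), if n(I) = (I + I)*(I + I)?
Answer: -1/1069 ≈ -0.00093545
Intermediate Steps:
s(l) = 0
n(I) = 4*I² (n(I) = (2*I)*(2*I) = 4*I²)
v(M) = 0 (v(M) = 0*(M + M) = 0*(2*M) = 0)
1/(v(n(-3)) - 1069) = 1/(0 - 1069) = 1/(-1069) = -1/1069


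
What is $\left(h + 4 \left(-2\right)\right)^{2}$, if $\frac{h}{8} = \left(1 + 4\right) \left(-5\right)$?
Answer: $43264$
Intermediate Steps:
$h = -200$ ($h = 8 \left(1 + 4\right) \left(-5\right) = 8 \cdot 5 \left(-5\right) = 8 \left(-25\right) = -200$)
$\left(h + 4 \left(-2\right)\right)^{2} = \left(-200 + 4 \left(-2\right)\right)^{2} = \left(-200 - 8\right)^{2} = \left(-208\right)^{2} = 43264$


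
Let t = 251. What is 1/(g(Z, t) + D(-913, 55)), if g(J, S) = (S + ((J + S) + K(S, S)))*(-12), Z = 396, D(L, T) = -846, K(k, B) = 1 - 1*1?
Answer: -1/11622 ≈ -8.6044e-5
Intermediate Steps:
K(k, B) = 0 (K(k, B) = 1 - 1 = 0)
g(J, S) = -24*S - 12*J (g(J, S) = (S + ((J + S) + 0))*(-12) = (S + (J + S))*(-12) = (J + 2*S)*(-12) = -24*S - 12*J)
1/(g(Z, t) + D(-913, 55)) = 1/((-24*251 - 12*396) - 846) = 1/((-6024 - 4752) - 846) = 1/(-10776 - 846) = 1/(-11622) = -1/11622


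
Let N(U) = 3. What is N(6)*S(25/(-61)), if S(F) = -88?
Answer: -264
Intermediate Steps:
N(6)*S(25/(-61)) = 3*(-88) = -264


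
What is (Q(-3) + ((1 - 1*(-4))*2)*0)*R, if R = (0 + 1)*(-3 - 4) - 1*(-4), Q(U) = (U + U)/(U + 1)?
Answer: -9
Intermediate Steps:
Q(U) = 2*U/(1 + U) (Q(U) = (2*U)/(1 + U) = 2*U/(1 + U))
R = -3 (R = 1*(-7) + 4 = -7 + 4 = -3)
(Q(-3) + ((1 - 1*(-4))*2)*0)*R = (2*(-3)/(1 - 3) + ((1 - 1*(-4))*2)*0)*(-3) = (2*(-3)/(-2) + ((1 + 4)*2)*0)*(-3) = (2*(-3)*(-½) + (5*2)*0)*(-3) = (3 + 10*0)*(-3) = (3 + 0)*(-3) = 3*(-3) = -9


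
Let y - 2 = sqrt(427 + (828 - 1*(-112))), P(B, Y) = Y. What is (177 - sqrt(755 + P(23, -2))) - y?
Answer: 175 - sqrt(753) - sqrt(1367) ≈ 110.59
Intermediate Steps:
y = 2 + sqrt(1367) (y = 2 + sqrt(427 + (828 - 1*(-112))) = 2 + sqrt(427 + (828 + 112)) = 2 + sqrt(427 + 940) = 2 + sqrt(1367) ≈ 38.973)
(177 - sqrt(755 + P(23, -2))) - y = (177 - sqrt(755 - 2)) - (2 + sqrt(1367)) = (177 - sqrt(753)) + (-2 - sqrt(1367)) = 175 - sqrt(753) - sqrt(1367)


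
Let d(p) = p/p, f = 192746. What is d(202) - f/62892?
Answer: -64927/31446 ≈ -2.0647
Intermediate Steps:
d(p) = 1
d(202) - f/62892 = 1 - 192746/62892 = 1 - 1*96373/31446 = 1 - 96373/31446 = -64927/31446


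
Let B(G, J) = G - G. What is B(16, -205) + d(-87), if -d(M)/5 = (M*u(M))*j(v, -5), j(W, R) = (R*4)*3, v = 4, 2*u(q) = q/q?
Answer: -13050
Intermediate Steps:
u(q) = 1/2 (u(q) = (q/q)/2 = (1/2)*1 = 1/2)
B(G, J) = 0
j(W, R) = 12*R (j(W, R) = (4*R)*3 = 12*R)
d(M) = 150*M (d(M) = -5*M*(1/2)*12*(-5) = -5*M/2*(-60) = -(-150)*M = 150*M)
B(16, -205) + d(-87) = 0 + 150*(-87) = 0 - 13050 = -13050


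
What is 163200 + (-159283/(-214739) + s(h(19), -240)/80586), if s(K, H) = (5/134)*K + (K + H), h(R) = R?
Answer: 378440358504932951/2318864245236 ≈ 1.6320e+5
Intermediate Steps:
s(K, H) = H + 139*K/134 (s(K, H) = (5*(1/134))*K + (H + K) = 5*K/134 + (H + K) = H + 139*K/134)
163200 + (-159283/(-214739) + s(h(19), -240)/80586) = 163200 + (-159283/(-214739) + (-240 + (139/134)*19)/80586) = 163200 + (-159283*(-1/214739) + (-240 + 2641/134)*(1/80586)) = 163200 + (159283/214739 - 29519/134*1/80586) = 163200 + (159283/214739 - 29519/10798524) = 163200 + 1713682417751/2318864245236 = 378440358504932951/2318864245236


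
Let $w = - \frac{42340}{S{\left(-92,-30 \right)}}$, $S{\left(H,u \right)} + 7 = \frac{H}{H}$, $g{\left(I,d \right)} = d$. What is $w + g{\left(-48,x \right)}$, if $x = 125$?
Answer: $\frac{21545}{3} \approx 7181.7$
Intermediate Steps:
$S{\left(H,u \right)} = -6$ ($S{\left(H,u \right)} = -7 + \frac{H}{H} = -7 + 1 = -6$)
$w = \frac{21170}{3}$ ($w = - \frac{42340}{-6} = \left(-42340\right) \left(- \frac{1}{6}\right) = \frac{21170}{3} \approx 7056.7$)
$w + g{\left(-48,x \right)} = \frac{21170}{3} + 125 = \frac{21545}{3}$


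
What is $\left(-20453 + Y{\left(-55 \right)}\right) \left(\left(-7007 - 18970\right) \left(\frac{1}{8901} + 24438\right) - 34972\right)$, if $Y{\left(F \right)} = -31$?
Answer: $\frac{12861441296774700}{989} \approx 1.3004 \cdot 10^{13}$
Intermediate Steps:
$\left(-20453 + Y{\left(-55 \right)}\right) \left(\left(-7007 - 18970\right) \left(\frac{1}{8901} + 24438\right) - 34972\right) = \left(-20453 - 31\right) \left(\left(-7007 - 18970\right) \left(\frac{1}{8901} + 24438\right) - 34972\right) = - 20484 \left(- 25977 \left(\frac{1}{8901} + 24438\right) - 34972\right) = - 20484 \left(\left(-25977\right) \frac{217522639}{8901} - 34972\right) = - 20484 \left(- \frac{1883528531101}{2967} - 34972\right) = \left(-20484\right) \left(- \frac{1883632293025}{2967}\right) = \frac{12861441296774700}{989}$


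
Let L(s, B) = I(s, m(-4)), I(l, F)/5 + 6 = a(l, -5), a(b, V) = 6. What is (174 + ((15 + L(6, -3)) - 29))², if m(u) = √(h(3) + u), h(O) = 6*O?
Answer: 25600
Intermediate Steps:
m(u) = √(18 + u) (m(u) = √(6*3 + u) = √(18 + u))
I(l, F) = 0 (I(l, F) = -30 + 5*6 = -30 + 30 = 0)
L(s, B) = 0
(174 + ((15 + L(6, -3)) - 29))² = (174 + ((15 + 0) - 29))² = (174 + (15 - 29))² = (174 - 14)² = 160² = 25600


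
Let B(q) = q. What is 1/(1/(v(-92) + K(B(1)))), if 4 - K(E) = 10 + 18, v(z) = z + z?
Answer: -208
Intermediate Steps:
v(z) = 2*z
K(E) = -24 (K(E) = 4 - (10 + 18) = 4 - 1*28 = 4 - 28 = -24)
1/(1/(v(-92) + K(B(1)))) = 1/(1/(2*(-92) - 24)) = 1/(1/(-184 - 24)) = 1/(1/(-208)) = 1/(-1/208) = -208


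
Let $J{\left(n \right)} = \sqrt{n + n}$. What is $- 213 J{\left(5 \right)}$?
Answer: $- 213 \sqrt{10} \approx -673.57$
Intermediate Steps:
$J{\left(n \right)} = \sqrt{2} \sqrt{n}$ ($J{\left(n \right)} = \sqrt{2 n} = \sqrt{2} \sqrt{n}$)
$- 213 J{\left(5 \right)} = - 213 \sqrt{2} \sqrt{5} = - 213 \sqrt{10}$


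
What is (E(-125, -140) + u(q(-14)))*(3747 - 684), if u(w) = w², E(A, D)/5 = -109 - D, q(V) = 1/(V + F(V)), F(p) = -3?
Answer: 137210148/289 ≈ 4.7478e+5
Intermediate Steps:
q(V) = 1/(-3 + V) (q(V) = 1/(V - 3) = 1/(-3 + V))
E(A, D) = -545 - 5*D (E(A, D) = 5*(-109 - D) = -545 - 5*D)
(E(-125, -140) + u(q(-14)))*(3747 - 684) = ((-545 - 5*(-140)) + (1/(-3 - 14))²)*(3747 - 684) = ((-545 + 700) + (1/(-17))²)*3063 = (155 + (-1/17)²)*3063 = (155 + 1/289)*3063 = (44796/289)*3063 = 137210148/289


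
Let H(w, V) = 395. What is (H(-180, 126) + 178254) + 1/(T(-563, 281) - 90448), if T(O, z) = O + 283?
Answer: 16208466471/90728 ≈ 1.7865e+5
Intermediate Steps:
T(O, z) = 283 + O
(H(-180, 126) + 178254) + 1/(T(-563, 281) - 90448) = (395 + 178254) + 1/((283 - 563) - 90448) = 178649 + 1/(-280 - 90448) = 178649 + 1/(-90728) = 178649 - 1/90728 = 16208466471/90728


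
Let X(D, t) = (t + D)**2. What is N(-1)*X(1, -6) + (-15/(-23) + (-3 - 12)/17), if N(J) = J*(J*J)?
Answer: -9865/391 ≈ -25.230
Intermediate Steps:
X(D, t) = (D + t)**2
N(J) = J**3 (N(J) = J*J**2 = J**3)
N(-1)*X(1, -6) + (-15/(-23) + (-3 - 12)/17) = (-1)**3*(1 - 6)**2 + (-15/(-23) + (-3 - 12)/17) = -1*(-5)**2 + (-15*(-1/23) - 15*1/17) = -1*25 + (15/23 - 15/17) = -25 - 90/391 = -9865/391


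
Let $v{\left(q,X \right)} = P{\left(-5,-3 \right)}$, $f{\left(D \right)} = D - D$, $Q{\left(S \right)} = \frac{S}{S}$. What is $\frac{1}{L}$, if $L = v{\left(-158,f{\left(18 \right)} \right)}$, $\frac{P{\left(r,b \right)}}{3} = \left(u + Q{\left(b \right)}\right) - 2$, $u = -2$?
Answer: $- \frac{1}{9} \approx -0.11111$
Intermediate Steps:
$Q{\left(S \right)} = 1$
$f{\left(D \right)} = 0$
$P{\left(r,b \right)} = -9$ ($P{\left(r,b \right)} = 3 \left(\left(-2 + 1\right) - 2\right) = 3 \left(-1 - 2\right) = 3 \left(-3\right) = -9$)
$v{\left(q,X \right)} = -9$
$L = -9$
$\frac{1}{L} = \frac{1}{-9} = - \frac{1}{9}$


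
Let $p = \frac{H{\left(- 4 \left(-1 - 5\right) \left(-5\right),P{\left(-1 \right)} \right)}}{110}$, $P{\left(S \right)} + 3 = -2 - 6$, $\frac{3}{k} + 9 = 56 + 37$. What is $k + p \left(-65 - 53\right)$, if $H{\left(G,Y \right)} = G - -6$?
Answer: $\frac{188383}{1540} \approx 122.33$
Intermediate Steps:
$k = \frac{1}{28}$ ($k = \frac{3}{-9 + \left(56 + 37\right)} = \frac{3}{-9 + 93} = \frac{3}{84} = 3 \cdot \frac{1}{84} = \frac{1}{28} \approx 0.035714$)
$P{\left(S \right)} = -11$ ($P{\left(S \right)} = -3 - 8 = -11$)
$H{\left(G,Y \right)} = 6 + G$ ($H{\left(G,Y \right)} = G + 6 = 6 + G$)
$p = - \frac{57}{55}$ ($p = \frac{6 + - 4 \left(-1 - 5\right) \left(-5\right)}{110} = \left(6 + \left(-4\right) \left(-6\right) \left(-5\right)\right) \frac{1}{110} = \left(6 + 24 \left(-5\right)\right) \frac{1}{110} = \left(6 - 120\right) \frac{1}{110} = \left(-114\right) \frac{1}{110} = - \frac{57}{55} \approx -1.0364$)
$k + p \left(-65 - 53\right) = \frac{1}{28} - \frac{57 \left(-65 - 53\right)}{55} = \frac{1}{28} - - \frac{6726}{55} = \frac{1}{28} + \frac{6726}{55} = \frac{188383}{1540}$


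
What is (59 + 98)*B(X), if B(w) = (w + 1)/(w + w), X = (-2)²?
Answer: 785/8 ≈ 98.125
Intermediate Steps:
X = 4
B(w) = (1 + w)/(2*w) (B(w) = (1 + w)/((2*w)) = (1 + w)*(1/(2*w)) = (1 + w)/(2*w))
(59 + 98)*B(X) = (59 + 98)*((½)*(1 + 4)/4) = 157*((½)*(¼)*5) = 157*(5/8) = 785/8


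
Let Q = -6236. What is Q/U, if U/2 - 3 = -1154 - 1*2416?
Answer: 3118/3567 ≈ 0.87412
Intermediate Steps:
U = -7134 (U = 6 + 2*(-1154 - 1*2416) = 6 + 2*(-1154 - 2416) = 6 + 2*(-3570) = 6 - 7140 = -7134)
Q/U = -6236/(-7134) = -6236*(-1/7134) = 3118/3567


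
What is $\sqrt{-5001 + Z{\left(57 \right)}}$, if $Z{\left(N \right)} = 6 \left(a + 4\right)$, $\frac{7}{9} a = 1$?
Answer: $\frac{3 i \sqrt{27055}}{7} \approx 70.493 i$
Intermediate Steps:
$a = \frac{9}{7}$ ($a = \frac{9}{7} \cdot 1 = \frac{9}{7} \approx 1.2857$)
$Z{\left(N \right)} = \frac{222}{7}$ ($Z{\left(N \right)} = 6 \left(\frac{9}{7} + 4\right) = 6 \cdot \frac{37}{7} = \frac{222}{7}$)
$\sqrt{-5001 + Z{\left(57 \right)}} = \sqrt{-5001 + \frac{222}{7}} = \sqrt{- \frac{34785}{7}} = \frac{3 i \sqrt{27055}}{7}$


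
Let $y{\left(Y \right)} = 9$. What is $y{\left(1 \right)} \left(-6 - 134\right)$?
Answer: $-1260$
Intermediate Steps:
$y{\left(1 \right)} \left(-6 - 134\right) = 9 \left(-6 - 134\right) = 9 \left(-140\right) = -1260$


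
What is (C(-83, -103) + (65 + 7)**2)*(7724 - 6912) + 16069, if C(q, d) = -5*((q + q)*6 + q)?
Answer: 8606217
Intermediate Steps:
C(q, d) = -65*q (C(q, d) = -5*((2*q)*6 + q) = -5*(12*q + q) = -65*q)
(C(-83, -103) + (65 + 7)**2)*(7724 - 6912) + 16069 = (-65*(-83) + (65 + 7)**2)*(7724 - 6912) + 16069 = (5395 + 72**2)*812 + 16069 = (5395 + 5184)*812 + 16069 = 10579*812 + 16069 = 8590148 + 16069 = 8606217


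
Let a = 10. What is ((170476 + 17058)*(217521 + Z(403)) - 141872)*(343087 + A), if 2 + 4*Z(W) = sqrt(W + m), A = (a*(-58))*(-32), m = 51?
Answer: 14752430123456025 + 33910554249*sqrt(454)/2 ≈ 1.4753e+16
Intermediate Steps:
A = 18560 (A = (10*(-58))*(-32) = -580*(-32) = 18560)
Z(W) = -1/2 + sqrt(51 + W)/4 (Z(W) = -1/2 + sqrt(W + 51)/4 = -1/2 + sqrt(51 + W)/4)
((170476 + 17058)*(217521 + Z(403)) - 141872)*(343087 + A) = ((170476 + 17058)*(217521 + (-1/2 + sqrt(51 + 403)/4)) - 141872)*(343087 + 18560) = (187534*(217521 + (-1/2 + sqrt(454)/4)) - 141872)*361647 = (187534*(435041/2 + sqrt(454)/4) - 141872)*361647 = ((40792489447 + 93767*sqrt(454)/2) - 141872)*361647 = (40792347575 + 93767*sqrt(454)/2)*361647 = 14752430123456025 + 33910554249*sqrt(454)/2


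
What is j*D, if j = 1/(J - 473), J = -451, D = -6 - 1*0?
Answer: 1/154 ≈ 0.0064935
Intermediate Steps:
D = -6 (D = -6 + 0 = -6)
j = -1/924 (j = 1/(-451 - 473) = 1/(-924) = -1/924 ≈ -0.0010823)
j*D = -1/924*(-6) = 1/154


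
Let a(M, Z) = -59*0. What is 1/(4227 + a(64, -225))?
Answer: 1/4227 ≈ 0.00023657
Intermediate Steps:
a(M, Z) = 0
1/(4227 + a(64, -225)) = 1/(4227 + 0) = 1/4227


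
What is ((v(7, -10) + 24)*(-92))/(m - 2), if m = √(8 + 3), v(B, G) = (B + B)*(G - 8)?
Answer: 41952/7 + 20976*√11/7 ≈ 15932.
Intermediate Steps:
v(B, G) = 2*B*(-8 + G) (v(B, G) = (2*B)*(-8 + G) = 2*B*(-8 + G))
m = √11 ≈ 3.3166
((v(7, -10) + 24)*(-92))/(m - 2) = ((2*7*(-8 - 10) + 24)*(-92))/(√11 - 2) = ((2*7*(-18) + 24)*(-92))/(-2 + √11) = ((-252 + 24)*(-92))/(-2 + √11) = (-228*(-92))/(-2 + √11) = 20976/(-2 + √11)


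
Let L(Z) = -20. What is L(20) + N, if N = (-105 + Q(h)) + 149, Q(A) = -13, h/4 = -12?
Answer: 11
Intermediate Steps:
h = -48 (h = 4*(-12) = -48)
N = 31 (N = (-105 - 13) + 149 = -118 + 149 = 31)
L(20) + N = -20 + 31 = 11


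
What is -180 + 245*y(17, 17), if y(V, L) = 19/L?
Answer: 1595/17 ≈ 93.823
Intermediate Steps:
-180 + 245*y(17, 17) = -180 + 245*(19/17) = -180 + 4655/17 = 1595/17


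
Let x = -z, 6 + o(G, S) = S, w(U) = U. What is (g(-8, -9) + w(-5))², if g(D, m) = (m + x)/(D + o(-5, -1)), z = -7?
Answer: 5329/225 ≈ 23.684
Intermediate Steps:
o(G, S) = -6 + S
x = 7 (x = -1*(-7) = 7)
g(D, m) = (7 + m)/(-7 + D) (g(D, m) = (m + 7)/(D + (-6 - 1)) = (7 + m)/(D - 7) = (7 + m)/(-7 + D))
(g(-8, -9) + w(-5))² = ((7 - 9)/(-7 - 8) - 5)² = (-2/(-15) - 5)² = (-1/15*(-2) - 5)² = (2/15 - 5)² = (-73/15)² = 5329/225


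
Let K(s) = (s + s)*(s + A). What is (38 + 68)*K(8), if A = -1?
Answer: 11872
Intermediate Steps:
K(s) = 2*s*(-1 + s) (K(s) = (s + s)*(s - 1) = (2*s)*(-1 + s) = 2*s*(-1 + s))
(38 + 68)*K(8) = (38 + 68)*(2*8*(-1 + 8)) = 106*(2*8*7) = 106*112 = 11872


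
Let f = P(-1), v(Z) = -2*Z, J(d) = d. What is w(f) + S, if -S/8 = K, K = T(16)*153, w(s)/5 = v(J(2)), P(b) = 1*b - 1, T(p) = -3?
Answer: 3652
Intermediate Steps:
P(b) = -1 + b (P(b) = b - 1 = -1 + b)
f = -2 (f = -1 - 1 = -2)
w(s) = -20 (w(s) = 5*(-2*2) = 5*(-4) = -20)
K = -459 (K = -3*153 = -459)
S = 3672 (S = -8*(-459) = 3672)
w(f) + S = -20 + 3672 = 3652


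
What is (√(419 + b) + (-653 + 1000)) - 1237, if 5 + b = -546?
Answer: -890 + 2*I*√33 ≈ -890.0 + 11.489*I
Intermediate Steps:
b = -551 (b = -5 - 546 = -551)
(√(419 + b) + (-653 + 1000)) - 1237 = (√(419 - 551) + (-653 + 1000)) - 1237 = (√(-132) + 347) - 1237 = (2*I*√33 + 347) - 1237 = (347 + 2*I*√33) - 1237 = -890 + 2*I*√33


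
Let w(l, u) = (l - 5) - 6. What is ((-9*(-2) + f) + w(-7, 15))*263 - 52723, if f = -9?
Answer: -55090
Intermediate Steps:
w(l, u) = -11 + l (w(l, u) = (-5 + l) - 6 = -11 + l)
((-9*(-2) + f) + w(-7, 15))*263 - 52723 = ((-9*(-2) - 9) + (-11 - 7))*263 - 52723 = ((18 - 9) - 18)*263 - 52723 = (9 - 18)*263 - 52723 = -9*263 - 52723 = -2367 - 52723 = -55090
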